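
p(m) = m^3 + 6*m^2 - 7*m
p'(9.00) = 344.00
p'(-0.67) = -13.69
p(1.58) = 7.86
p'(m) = 3*m^2 + 12*m - 7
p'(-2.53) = -18.16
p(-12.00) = -780.00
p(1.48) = 6.02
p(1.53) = 6.92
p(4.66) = 198.87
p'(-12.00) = 281.00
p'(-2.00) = -19.00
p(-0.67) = 7.08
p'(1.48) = 17.33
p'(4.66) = 114.07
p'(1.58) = 19.45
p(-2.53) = 39.92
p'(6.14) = 179.78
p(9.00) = 1152.00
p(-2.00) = 30.00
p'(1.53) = 18.38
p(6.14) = 414.69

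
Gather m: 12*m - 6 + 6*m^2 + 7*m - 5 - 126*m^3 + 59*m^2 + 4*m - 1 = -126*m^3 + 65*m^2 + 23*m - 12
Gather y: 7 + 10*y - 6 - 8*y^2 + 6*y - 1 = -8*y^2 + 16*y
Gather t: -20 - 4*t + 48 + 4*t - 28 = 0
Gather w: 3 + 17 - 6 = 14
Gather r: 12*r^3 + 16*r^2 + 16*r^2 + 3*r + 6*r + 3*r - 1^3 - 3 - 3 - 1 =12*r^3 + 32*r^2 + 12*r - 8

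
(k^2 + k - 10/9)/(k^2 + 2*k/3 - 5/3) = (k - 2/3)/(k - 1)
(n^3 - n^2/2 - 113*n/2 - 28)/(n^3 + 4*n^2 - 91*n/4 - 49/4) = 2*(n - 8)/(2*n - 7)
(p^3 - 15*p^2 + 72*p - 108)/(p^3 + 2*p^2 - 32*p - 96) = (p^2 - 9*p + 18)/(p^2 + 8*p + 16)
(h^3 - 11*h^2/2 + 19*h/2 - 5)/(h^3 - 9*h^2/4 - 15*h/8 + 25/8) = 4*(h - 2)/(4*h + 5)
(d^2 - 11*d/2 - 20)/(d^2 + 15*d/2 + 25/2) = (d - 8)/(d + 5)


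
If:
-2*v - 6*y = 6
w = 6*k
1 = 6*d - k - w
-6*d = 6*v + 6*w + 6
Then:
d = 21*y/43 + 20/43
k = 18*y/43 + 11/43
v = -3*y - 3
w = 108*y/43 + 66/43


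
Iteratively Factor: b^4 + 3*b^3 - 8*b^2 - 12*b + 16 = (b - 1)*(b^3 + 4*b^2 - 4*b - 16) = (b - 2)*(b - 1)*(b^2 + 6*b + 8) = (b - 2)*(b - 1)*(b + 4)*(b + 2)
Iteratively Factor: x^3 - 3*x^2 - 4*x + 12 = (x + 2)*(x^2 - 5*x + 6) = (x - 3)*(x + 2)*(x - 2)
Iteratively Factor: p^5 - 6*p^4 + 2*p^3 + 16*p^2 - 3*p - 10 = (p + 1)*(p^4 - 7*p^3 + 9*p^2 + 7*p - 10) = (p + 1)^2*(p^3 - 8*p^2 + 17*p - 10) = (p - 5)*(p + 1)^2*(p^2 - 3*p + 2) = (p - 5)*(p - 1)*(p + 1)^2*(p - 2)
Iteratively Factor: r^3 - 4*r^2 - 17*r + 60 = (r + 4)*(r^2 - 8*r + 15) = (r - 3)*(r + 4)*(r - 5)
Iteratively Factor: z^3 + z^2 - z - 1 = (z + 1)*(z^2 - 1) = (z - 1)*(z + 1)*(z + 1)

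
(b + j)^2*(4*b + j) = 4*b^3 + 9*b^2*j + 6*b*j^2 + j^3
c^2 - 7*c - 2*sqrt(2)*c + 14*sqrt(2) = (c - 7)*(c - 2*sqrt(2))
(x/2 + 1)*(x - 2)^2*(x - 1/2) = x^4/2 - 5*x^3/4 - 3*x^2/2 + 5*x - 2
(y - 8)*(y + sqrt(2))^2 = y^3 - 8*y^2 + 2*sqrt(2)*y^2 - 16*sqrt(2)*y + 2*y - 16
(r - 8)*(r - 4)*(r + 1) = r^3 - 11*r^2 + 20*r + 32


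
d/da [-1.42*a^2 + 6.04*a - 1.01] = 6.04 - 2.84*a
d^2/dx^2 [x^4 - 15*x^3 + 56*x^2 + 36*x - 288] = 12*x^2 - 90*x + 112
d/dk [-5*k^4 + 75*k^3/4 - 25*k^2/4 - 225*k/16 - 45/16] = -20*k^3 + 225*k^2/4 - 25*k/2 - 225/16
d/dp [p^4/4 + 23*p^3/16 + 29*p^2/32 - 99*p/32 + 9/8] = p^3 + 69*p^2/16 + 29*p/16 - 99/32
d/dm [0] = 0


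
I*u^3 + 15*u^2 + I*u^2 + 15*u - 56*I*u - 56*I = (u - 8*I)*(u - 7*I)*(I*u + I)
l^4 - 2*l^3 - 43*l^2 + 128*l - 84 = (l - 6)*(l - 2)*(l - 1)*(l + 7)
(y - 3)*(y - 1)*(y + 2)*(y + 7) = y^4 + 5*y^3 - 19*y^2 - 29*y + 42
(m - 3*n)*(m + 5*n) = m^2 + 2*m*n - 15*n^2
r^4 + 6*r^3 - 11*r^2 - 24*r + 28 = (r - 2)*(r - 1)*(r + 2)*(r + 7)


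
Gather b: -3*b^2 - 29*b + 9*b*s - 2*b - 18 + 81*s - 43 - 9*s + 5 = -3*b^2 + b*(9*s - 31) + 72*s - 56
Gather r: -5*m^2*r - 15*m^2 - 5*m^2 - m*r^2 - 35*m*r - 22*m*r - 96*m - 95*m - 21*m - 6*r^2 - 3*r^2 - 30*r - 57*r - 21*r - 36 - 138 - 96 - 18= -20*m^2 - 212*m + r^2*(-m - 9) + r*(-5*m^2 - 57*m - 108) - 288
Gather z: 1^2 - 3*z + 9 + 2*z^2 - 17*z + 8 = 2*z^2 - 20*z + 18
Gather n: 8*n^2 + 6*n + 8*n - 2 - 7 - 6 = 8*n^2 + 14*n - 15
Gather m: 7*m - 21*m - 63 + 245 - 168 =14 - 14*m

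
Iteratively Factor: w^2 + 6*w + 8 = (w + 4)*(w + 2)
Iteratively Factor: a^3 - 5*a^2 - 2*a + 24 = (a - 4)*(a^2 - a - 6) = (a - 4)*(a + 2)*(a - 3)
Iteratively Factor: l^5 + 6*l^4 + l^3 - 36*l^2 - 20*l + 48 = (l - 2)*(l^4 + 8*l^3 + 17*l^2 - 2*l - 24) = (l - 2)*(l + 3)*(l^3 + 5*l^2 + 2*l - 8) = (l - 2)*(l - 1)*(l + 3)*(l^2 + 6*l + 8) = (l - 2)*(l - 1)*(l + 2)*(l + 3)*(l + 4)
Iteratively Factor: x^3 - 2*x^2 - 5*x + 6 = (x - 3)*(x^2 + x - 2) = (x - 3)*(x + 2)*(x - 1)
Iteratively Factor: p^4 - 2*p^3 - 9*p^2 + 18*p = (p + 3)*(p^3 - 5*p^2 + 6*p) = (p - 3)*(p + 3)*(p^2 - 2*p) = (p - 3)*(p - 2)*(p + 3)*(p)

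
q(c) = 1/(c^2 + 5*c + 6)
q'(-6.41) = 0.03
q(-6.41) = 0.07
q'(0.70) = -0.06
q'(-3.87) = 1.04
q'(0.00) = -0.14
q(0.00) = 0.17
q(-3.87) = 0.61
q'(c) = (-2*c - 5)/(c^2 + 5*c + 6)^2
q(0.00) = 0.17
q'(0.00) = -0.14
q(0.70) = 0.10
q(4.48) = 0.02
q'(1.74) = -0.03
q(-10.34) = 0.02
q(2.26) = 0.04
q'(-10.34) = 0.00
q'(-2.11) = -81.38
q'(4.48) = -0.01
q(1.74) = 0.06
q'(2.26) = -0.02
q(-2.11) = -10.21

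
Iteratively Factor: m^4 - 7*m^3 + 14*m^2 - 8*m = (m)*(m^3 - 7*m^2 + 14*m - 8) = m*(m - 4)*(m^2 - 3*m + 2) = m*(m - 4)*(m - 2)*(m - 1)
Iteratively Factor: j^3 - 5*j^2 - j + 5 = (j - 1)*(j^2 - 4*j - 5) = (j - 5)*(j - 1)*(j + 1)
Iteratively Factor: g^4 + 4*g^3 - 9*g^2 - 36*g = (g - 3)*(g^3 + 7*g^2 + 12*g) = (g - 3)*(g + 3)*(g^2 + 4*g) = g*(g - 3)*(g + 3)*(g + 4)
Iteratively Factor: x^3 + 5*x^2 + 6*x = (x)*(x^2 + 5*x + 6) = x*(x + 2)*(x + 3)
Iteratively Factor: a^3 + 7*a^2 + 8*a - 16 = (a + 4)*(a^2 + 3*a - 4) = (a + 4)^2*(a - 1)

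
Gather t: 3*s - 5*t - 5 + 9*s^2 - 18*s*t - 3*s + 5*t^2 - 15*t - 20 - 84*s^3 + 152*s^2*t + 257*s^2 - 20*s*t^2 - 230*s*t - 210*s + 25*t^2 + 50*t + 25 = -84*s^3 + 266*s^2 - 210*s + t^2*(30 - 20*s) + t*(152*s^2 - 248*s + 30)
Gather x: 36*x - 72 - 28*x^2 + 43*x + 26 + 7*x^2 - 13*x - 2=-21*x^2 + 66*x - 48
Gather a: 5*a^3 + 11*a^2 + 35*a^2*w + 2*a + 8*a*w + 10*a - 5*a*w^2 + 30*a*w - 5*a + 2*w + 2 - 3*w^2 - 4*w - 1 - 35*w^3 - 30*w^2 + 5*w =5*a^3 + a^2*(35*w + 11) + a*(-5*w^2 + 38*w + 7) - 35*w^3 - 33*w^2 + 3*w + 1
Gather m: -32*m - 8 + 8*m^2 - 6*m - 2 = 8*m^2 - 38*m - 10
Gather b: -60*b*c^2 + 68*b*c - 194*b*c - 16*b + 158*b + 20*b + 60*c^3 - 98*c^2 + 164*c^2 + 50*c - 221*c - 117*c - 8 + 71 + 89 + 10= b*(-60*c^2 - 126*c + 162) + 60*c^3 + 66*c^2 - 288*c + 162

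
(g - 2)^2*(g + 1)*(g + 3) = g^4 - 9*g^2 + 4*g + 12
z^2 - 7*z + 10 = (z - 5)*(z - 2)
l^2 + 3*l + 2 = (l + 1)*(l + 2)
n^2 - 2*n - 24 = (n - 6)*(n + 4)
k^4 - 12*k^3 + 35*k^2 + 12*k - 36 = (k - 6)^2*(k - 1)*(k + 1)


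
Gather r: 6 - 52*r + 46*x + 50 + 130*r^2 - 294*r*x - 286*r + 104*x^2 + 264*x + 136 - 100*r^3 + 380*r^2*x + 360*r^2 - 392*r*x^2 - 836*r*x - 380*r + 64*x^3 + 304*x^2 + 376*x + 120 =-100*r^3 + r^2*(380*x + 490) + r*(-392*x^2 - 1130*x - 718) + 64*x^3 + 408*x^2 + 686*x + 312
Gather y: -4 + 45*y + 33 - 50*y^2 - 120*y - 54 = -50*y^2 - 75*y - 25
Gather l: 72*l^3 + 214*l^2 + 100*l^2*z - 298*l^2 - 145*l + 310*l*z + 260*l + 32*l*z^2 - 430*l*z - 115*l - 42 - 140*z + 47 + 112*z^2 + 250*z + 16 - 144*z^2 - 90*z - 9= 72*l^3 + l^2*(100*z - 84) + l*(32*z^2 - 120*z) - 32*z^2 + 20*z + 12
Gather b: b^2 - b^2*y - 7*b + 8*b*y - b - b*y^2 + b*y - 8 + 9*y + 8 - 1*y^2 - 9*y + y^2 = b^2*(1 - y) + b*(-y^2 + 9*y - 8)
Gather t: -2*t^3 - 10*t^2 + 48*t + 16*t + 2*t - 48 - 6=-2*t^3 - 10*t^2 + 66*t - 54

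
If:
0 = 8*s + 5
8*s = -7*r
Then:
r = 5/7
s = -5/8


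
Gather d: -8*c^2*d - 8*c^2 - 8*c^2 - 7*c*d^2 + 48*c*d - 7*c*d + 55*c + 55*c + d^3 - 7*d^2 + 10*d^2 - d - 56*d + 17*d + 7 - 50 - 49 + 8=-16*c^2 + 110*c + d^3 + d^2*(3 - 7*c) + d*(-8*c^2 + 41*c - 40) - 84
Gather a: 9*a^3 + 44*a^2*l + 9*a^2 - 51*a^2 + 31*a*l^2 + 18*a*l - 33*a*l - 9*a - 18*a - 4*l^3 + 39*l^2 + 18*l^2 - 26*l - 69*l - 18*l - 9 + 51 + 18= 9*a^3 + a^2*(44*l - 42) + a*(31*l^2 - 15*l - 27) - 4*l^3 + 57*l^2 - 113*l + 60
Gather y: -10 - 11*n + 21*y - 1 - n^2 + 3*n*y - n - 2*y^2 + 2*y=-n^2 - 12*n - 2*y^2 + y*(3*n + 23) - 11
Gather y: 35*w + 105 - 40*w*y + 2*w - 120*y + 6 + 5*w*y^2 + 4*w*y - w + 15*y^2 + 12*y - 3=36*w + y^2*(5*w + 15) + y*(-36*w - 108) + 108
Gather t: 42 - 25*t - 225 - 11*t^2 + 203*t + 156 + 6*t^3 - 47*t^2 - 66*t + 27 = 6*t^3 - 58*t^2 + 112*t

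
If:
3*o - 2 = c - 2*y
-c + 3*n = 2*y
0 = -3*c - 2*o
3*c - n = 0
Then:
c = 4/5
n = 12/5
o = -6/5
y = 16/5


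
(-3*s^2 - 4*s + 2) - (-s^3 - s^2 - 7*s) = s^3 - 2*s^2 + 3*s + 2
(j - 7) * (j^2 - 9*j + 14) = j^3 - 16*j^2 + 77*j - 98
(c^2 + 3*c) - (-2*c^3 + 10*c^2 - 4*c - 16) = 2*c^3 - 9*c^2 + 7*c + 16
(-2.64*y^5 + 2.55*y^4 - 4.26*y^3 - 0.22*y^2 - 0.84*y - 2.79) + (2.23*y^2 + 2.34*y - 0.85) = -2.64*y^5 + 2.55*y^4 - 4.26*y^3 + 2.01*y^2 + 1.5*y - 3.64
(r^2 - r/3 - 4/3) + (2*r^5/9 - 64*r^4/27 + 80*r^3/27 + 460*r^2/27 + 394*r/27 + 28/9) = 2*r^5/9 - 64*r^4/27 + 80*r^3/27 + 487*r^2/27 + 385*r/27 + 16/9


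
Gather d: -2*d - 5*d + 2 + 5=7 - 7*d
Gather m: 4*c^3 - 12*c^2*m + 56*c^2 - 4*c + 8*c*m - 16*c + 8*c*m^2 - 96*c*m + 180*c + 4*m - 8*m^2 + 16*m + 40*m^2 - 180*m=4*c^3 + 56*c^2 + 160*c + m^2*(8*c + 32) + m*(-12*c^2 - 88*c - 160)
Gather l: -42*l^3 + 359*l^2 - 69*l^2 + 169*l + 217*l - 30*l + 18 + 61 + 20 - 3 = -42*l^3 + 290*l^2 + 356*l + 96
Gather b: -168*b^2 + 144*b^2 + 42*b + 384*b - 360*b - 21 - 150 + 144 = -24*b^2 + 66*b - 27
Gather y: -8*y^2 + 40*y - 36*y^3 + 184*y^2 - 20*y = -36*y^3 + 176*y^2 + 20*y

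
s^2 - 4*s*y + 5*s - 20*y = (s + 5)*(s - 4*y)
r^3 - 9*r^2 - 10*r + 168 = (r - 7)*(r - 6)*(r + 4)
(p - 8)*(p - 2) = p^2 - 10*p + 16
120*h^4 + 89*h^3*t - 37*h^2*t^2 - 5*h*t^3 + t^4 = (-8*h + t)*(-3*h + t)*(h + t)*(5*h + t)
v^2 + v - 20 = (v - 4)*(v + 5)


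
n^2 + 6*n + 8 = (n + 2)*(n + 4)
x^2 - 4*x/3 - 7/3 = (x - 7/3)*(x + 1)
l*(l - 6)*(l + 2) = l^3 - 4*l^2 - 12*l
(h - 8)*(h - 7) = h^2 - 15*h + 56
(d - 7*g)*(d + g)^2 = d^3 - 5*d^2*g - 13*d*g^2 - 7*g^3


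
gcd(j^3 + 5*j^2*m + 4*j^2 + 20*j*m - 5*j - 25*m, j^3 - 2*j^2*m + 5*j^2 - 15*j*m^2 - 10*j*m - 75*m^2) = j + 5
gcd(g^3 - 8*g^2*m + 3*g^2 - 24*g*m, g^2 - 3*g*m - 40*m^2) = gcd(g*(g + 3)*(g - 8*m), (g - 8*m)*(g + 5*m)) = g - 8*m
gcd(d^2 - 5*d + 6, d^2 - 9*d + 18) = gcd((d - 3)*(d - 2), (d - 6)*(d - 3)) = d - 3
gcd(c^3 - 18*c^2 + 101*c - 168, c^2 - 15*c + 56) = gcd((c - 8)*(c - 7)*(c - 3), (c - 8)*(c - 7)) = c^2 - 15*c + 56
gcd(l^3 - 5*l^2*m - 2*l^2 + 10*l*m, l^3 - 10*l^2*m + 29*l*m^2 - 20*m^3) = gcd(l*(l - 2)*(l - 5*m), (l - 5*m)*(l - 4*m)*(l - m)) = l - 5*m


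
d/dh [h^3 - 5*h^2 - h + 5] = 3*h^2 - 10*h - 1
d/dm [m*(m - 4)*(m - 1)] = 3*m^2 - 10*m + 4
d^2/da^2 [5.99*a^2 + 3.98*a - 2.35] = 11.9800000000000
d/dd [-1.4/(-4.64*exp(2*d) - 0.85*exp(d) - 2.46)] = (-12.992*exp(d) - 1.19)*exp(d)/(4.64*exp(2*d) + 0.85*exp(d) + 2.46)^2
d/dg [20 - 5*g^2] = -10*g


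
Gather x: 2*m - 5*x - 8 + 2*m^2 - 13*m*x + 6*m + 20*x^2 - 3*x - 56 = 2*m^2 + 8*m + 20*x^2 + x*(-13*m - 8) - 64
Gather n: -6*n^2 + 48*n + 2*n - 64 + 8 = -6*n^2 + 50*n - 56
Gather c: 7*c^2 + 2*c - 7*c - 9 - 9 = 7*c^2 - 5*c - 18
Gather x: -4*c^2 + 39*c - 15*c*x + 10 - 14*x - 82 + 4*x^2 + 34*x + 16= -4*c^2 + 39*c + 4*x^2 + x*(20 - 15*c) - 56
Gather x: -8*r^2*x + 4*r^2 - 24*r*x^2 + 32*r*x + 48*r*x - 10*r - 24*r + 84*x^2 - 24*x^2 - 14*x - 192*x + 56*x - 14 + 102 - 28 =4*r^2 - 34*r + x^2*(60 - 24*r) + x*(-8*r^2 + 80*r - 150) + 60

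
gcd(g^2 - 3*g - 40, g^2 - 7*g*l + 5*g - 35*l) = g + 5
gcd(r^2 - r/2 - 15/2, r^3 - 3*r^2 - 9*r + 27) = r - 3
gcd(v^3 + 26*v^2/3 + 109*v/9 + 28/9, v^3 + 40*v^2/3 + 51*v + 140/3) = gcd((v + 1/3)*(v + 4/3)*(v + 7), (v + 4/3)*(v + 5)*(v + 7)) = v^2 + 25*v/3 + 28/3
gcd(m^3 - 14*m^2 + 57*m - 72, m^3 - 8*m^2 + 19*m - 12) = m - 3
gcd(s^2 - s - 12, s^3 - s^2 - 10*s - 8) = s - 4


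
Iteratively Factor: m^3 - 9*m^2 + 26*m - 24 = (m - 3)*(m^2 - 6*m + 8) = (m - 4)*(m - 3)*(m - 2)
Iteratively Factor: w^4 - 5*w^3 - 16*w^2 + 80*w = (w)*(w^3 - 5*w^2 - 16*w + 80) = w*(w - 5)*(w^2 - 16) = w*(w - 5)*(w + 4)*(w - 4)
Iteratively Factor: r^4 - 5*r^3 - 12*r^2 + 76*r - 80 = (r + 4)*(r^3 - 9*r^2 + 24*r - 20) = (r - 2)*(r + 4)*(r^2 - 7*r + 10) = (r - 2)^2*(r + 4)*(r - 5)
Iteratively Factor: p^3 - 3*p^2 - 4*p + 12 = (p - 2)*(p^2 - p - 6) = (p - 2)*(p + 2)*(p - 3)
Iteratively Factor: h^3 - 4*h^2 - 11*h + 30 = (h + 3)*(h^2 - 7*h + 10) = (h - 5)*(h + 3)*(h - 2)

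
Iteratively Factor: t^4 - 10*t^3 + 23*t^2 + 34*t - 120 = (t - 5)*(t^3 - 5*t^2 - 2*t + 24) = (t - 5)*(t - 3)*(t^2 - 2*t - 8) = (t - 5)*(t - 4)*(t - 3)*(t + 2)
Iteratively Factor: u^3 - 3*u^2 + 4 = (u - 2)*(u^2 - u - 2) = (u - 2)^2*(u + 1)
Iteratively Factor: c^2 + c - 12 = (c + 4)*(c - 3)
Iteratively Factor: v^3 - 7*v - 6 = (v - 3)*(v^2 + 3*v + 2) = (v - 3)*(v + 1)*(v + 2)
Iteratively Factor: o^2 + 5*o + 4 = (o + 4)*(o + 1)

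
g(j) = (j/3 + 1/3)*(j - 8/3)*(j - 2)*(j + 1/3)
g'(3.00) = 6.74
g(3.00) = 1.48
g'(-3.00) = -63.04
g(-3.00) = 50.37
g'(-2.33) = -32.25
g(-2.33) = 19.15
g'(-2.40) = -34.89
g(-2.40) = 21.50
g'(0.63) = 0.63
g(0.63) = 1.46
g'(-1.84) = -17.06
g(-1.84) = 7.30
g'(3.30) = 12.25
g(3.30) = 4.29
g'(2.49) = 0.85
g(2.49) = -0.28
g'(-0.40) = 1.38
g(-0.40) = -0.10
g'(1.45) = -1.63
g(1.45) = 0.97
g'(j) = (j/3 + 1/3)*(j - 8/3)*(j - 2) + (j/3 + 1/3)*(j - 8/3)*(j + 1/3) + (j/3 + 1/3)*(j - 2)*(j + 1/3) + (j - 8/3)*(j - 2)*(j + 1/3)/3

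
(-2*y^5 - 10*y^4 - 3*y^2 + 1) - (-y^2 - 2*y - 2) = -2*y^5 - 10*y^4 - 2*y^2 + 2*y + 3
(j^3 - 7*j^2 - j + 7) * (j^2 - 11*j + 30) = j^5 - 18*j^4 + 106*j^3 - 192*j^2 - 107*j + 210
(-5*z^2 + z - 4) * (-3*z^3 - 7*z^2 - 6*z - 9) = 15*z^5 + 32*z^4 + 35*z^3 + 67*z^2 + 15*z + 36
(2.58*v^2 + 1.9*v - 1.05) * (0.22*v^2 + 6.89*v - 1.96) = 0.5676*v^4 + 18.1942*v^3 + 7.8032*v^2 - 10.9585*v + 2.058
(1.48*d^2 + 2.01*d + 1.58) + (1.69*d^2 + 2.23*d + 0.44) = 3.17*d^2 + 4.24*d + 2.02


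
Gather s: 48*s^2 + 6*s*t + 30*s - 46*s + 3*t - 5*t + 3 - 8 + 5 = 48*s^2 + s*(6*t - 16) - 2*t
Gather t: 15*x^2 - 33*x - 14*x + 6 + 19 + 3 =15*x^2 - 47*x + 28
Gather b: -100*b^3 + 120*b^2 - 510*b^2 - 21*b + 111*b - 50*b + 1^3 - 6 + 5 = -100*b^3 - 390*b^2 + 40*b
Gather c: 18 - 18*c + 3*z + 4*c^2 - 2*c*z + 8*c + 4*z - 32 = 4*c^2 + c*(-2*z - 10) + 7*z - 14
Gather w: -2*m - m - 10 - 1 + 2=-3*m - 9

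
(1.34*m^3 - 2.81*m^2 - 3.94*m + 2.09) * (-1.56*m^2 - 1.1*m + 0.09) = -2.0904*m^5 + 2.9096*m^4 + 9.358*m^3 + 0.8207*m^2 - 2.6536*m + 0.1881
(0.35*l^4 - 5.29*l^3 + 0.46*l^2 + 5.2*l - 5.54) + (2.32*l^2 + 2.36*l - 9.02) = 0.35*l^4 - 5.29*l^3 + 2.78*l^2 + 7.56*l - 14.56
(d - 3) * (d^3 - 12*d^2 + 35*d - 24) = d^4 - 15*d^3 + 71*d^2 - 129*d + 72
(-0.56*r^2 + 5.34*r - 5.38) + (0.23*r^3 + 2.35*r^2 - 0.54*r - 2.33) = 0.23*r^3 + 1.79*r^2 + 4.8*r - 7.71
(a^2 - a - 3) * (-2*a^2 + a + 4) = -2*a^4 + 3*a^3 + 9*a^2 - 7*a - 12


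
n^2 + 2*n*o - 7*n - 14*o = (n - 7)*(n + 2*o)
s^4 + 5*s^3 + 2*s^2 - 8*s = s*(s - 1)*(s + 2)*(s + 4)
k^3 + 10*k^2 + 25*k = k*(k + 5)^2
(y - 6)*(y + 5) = y^2 - y - 30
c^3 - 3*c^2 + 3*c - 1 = (c - 1)^3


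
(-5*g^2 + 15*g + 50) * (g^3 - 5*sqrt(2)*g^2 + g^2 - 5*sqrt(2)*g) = -5*g^5 + 10*g^4 + 25*sqrt(2)*g^4 - 50*sqrt(2)*g^3 + 65*g^3 - 325*sqrt(2)*g^2 + 50*g^2 - 250*sqrt(2)*g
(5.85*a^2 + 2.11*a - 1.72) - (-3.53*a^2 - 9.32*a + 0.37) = 9.38*a^2 + 11.43*a - 2.09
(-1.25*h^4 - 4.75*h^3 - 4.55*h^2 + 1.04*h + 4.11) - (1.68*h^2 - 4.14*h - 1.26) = -1.25*h^4 - 4.75*h^3 - 6.23*h^2 + 5.18*h + 5.37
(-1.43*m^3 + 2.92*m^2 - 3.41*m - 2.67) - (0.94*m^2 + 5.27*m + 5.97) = -1.43*m^3 + 1.98*m^2 - 8.68*m - 8.64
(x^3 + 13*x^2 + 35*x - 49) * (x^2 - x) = x^5 + 12*x^4 + 22*x^3 - 84*x^2 + 49*x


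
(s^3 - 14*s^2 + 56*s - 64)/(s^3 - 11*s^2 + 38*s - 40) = (s - 8)/(s - 5)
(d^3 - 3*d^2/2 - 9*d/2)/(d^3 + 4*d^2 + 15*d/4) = 2*(d - 3)/(2*d + 5)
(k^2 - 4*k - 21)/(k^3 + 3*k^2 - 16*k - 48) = (k - 7)/(k^2 - 16)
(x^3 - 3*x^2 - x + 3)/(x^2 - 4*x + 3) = x + 1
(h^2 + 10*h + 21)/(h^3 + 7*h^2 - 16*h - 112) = (h + 3)/(h^2 - 16)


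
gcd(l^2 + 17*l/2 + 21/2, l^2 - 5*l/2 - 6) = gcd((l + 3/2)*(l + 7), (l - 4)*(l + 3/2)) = l + 3/2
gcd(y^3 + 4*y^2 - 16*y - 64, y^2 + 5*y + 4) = y + 4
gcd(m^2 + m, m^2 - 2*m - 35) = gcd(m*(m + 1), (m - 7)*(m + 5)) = 1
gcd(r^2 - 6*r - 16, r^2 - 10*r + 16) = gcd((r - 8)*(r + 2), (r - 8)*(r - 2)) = r - 8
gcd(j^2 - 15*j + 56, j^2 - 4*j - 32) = j - 8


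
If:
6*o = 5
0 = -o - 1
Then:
No Solution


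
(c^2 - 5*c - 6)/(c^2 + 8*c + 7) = (c - 6)/(c + 7)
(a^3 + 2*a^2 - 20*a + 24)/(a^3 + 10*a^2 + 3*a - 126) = (a^2 - 4*a + 4)/(a^2 + 4*a - 21)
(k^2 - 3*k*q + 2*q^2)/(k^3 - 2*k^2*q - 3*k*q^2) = (-k^2 + 3*k*q - 2*q^2)/(k*(-k^2 + 2*k*q + 3*q^2))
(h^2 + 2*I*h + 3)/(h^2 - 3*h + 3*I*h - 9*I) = (h - I)/(h - 3)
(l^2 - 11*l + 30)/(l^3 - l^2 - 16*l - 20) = (l - 6)/(l^2 + 4*l + 4)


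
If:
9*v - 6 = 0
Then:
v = 2/3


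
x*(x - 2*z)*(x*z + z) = x^3*z - 2*x^2*z^2 + x^2*z - 2*x*z^2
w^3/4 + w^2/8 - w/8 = w*(w/4 + 1/4)*(w - 1/2)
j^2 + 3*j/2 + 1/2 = (j + 1/2)*(j + 1)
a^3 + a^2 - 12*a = a*(a - 3)*(a + 4)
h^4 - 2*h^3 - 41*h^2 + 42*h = h*(h - 7)*(h - 1)*(h + 6)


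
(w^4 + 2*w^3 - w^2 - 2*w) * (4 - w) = -w^5 + 2*w^4 + 9*w^3 - 2*w^2 - 8*w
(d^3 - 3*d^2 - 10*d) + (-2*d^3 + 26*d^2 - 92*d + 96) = -d^3 + 23*d^2 - 102*d + 96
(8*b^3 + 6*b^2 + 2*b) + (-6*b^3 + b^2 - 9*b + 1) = 2*b^3 + 7*b^2 - 7*b + 1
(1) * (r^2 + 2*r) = r^2 + 2*r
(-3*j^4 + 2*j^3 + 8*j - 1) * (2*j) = -6*j^5 + 4*j^4 + 16*j^2 - 2*j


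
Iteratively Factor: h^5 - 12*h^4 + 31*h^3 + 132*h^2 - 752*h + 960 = (h + 4)*(h^4 - 16*h^3 + 95*h^2 - 248*h + 240) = (h - 5)*(h + 4)*(h^3 - 11*h^2 + 40*h - 48) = (h - 5)*(h - 4)*(h + 4)*(h^2 - 7*h + 12) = (h - 5)*(h - 4)^2*(h + 4)*(h - 3)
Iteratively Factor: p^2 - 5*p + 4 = (p - 4)*(p - 1)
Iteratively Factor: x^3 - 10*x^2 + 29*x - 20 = (x - 5)*(x^2 - 5*x + 4) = (x - 5)*(x - 4)*(x - 1)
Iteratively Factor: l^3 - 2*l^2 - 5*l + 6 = (l - 1)*(l^2 - l - 6) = (l - 3)*(l - 1)*(l + 2)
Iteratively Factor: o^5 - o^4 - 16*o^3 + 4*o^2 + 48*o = (o - 4)*(o^4 + 3*o^3 - 4*o^2 - 12*o) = (o - 4)*(o + 2)*(o^3 + o^2 - 6*o) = (o - 4)*(o - 2)*(o + 2)*(o^2 + 3*o) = (o - 4)*(o - 2)*(o + 2)*(o + 3)*(o)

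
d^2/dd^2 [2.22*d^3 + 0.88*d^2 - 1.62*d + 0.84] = 13.32*d + 1.76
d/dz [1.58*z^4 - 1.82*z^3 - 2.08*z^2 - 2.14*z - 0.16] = 6.32*z^3 - 5.46*z^2 - 4.16*z - 2.14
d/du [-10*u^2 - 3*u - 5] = -20*u - 3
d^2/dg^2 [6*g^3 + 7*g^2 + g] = 36*g + 14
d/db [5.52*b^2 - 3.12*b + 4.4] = 11.04*b - 3.12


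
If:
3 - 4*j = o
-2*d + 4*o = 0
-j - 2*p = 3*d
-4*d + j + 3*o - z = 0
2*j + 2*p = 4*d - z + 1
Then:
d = 2/39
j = 29/39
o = 1/39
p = -35/78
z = 8/13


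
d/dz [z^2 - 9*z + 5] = 2*z - 9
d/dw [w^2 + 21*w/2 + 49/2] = 2*w + 21/2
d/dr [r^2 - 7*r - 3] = 2*r - 7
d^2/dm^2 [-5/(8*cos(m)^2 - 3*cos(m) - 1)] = 5*(-256*sin(m)^4 + 169*sin(m)^2 - 87*cos(m) + 18*cos(3*m) + 121)/(8*sin(m)^2 + 3*cos(m) - 7)^3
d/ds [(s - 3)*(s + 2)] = 2*s - 1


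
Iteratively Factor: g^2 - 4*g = (g)*(g - 4)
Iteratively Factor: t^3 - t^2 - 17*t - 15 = (t + 3)*(t^2 - 4*t - 5) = (t - 5)*(t + 3)*(t + 1)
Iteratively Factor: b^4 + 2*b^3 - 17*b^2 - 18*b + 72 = (b + 4)*(b^3 - 2*b^2 - 9*b + 18) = (b + 3)*(b + 4)*(b^2 - 5*b + 6) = (b - 3)*(b + 3)*(b + 4)*(b - 2)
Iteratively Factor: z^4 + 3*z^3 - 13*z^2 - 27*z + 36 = (z + 3)*(z^3 - 13*z + 12) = (z - 3)*(z + 3)*(z^2 + 3*z - 4) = (z - 3)*(z - 1)*(z + 3)*(z + 4)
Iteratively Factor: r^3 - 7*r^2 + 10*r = (r)*(r^2 - 7*r + 10) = r*(r - 2)*(r - 5)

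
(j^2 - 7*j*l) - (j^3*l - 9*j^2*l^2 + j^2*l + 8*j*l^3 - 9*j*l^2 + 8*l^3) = -j^3*l + 9*j^2*l^2 - j^2*l + j^2 - 8*j*l^3 + 9*j*l^2 - 7*j*l - 8*l^3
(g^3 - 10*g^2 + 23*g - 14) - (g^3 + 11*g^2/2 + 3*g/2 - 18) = -31*g^2/2 + 43*g/2 + 4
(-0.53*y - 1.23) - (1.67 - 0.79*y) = 0.26*y - 2.9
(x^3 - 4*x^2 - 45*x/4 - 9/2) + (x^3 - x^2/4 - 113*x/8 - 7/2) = 2*x^3 - 17*x^2/4 - 203*x/8 - 8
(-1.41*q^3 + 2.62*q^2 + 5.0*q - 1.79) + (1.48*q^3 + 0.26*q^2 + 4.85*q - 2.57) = 0.0700000000000001*q^3 + 2.88*q^2 + 9.85*q - 4.36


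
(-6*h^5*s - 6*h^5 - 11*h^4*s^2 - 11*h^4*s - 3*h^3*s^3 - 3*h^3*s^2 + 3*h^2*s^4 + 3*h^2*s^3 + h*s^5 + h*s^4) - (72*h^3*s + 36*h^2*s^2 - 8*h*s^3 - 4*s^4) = -6*h^5*s - 6*h^5 - 11*h^4*s^2 - 11*h^4*s - 3*h^3*s^3 - 3*h^3*s^2 - 72*h^3*s + 3*h^2*s^4 + 3*h^2*s^3 - 36*h^2*s^2 + h*s^5 + h*s^4 + 8*h*s^3 + 4*s^4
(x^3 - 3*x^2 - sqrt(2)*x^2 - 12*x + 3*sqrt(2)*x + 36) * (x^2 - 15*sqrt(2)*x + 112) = x^5 - 16*sqrt(2)*x^4 - 3*x^4 + 48*sqrt(2)*x^3 + 130*x^3 - 390*x^2 + 68*sqrt(2)*x^2 - 1344*x - 204*sqrt(2)*x + 4032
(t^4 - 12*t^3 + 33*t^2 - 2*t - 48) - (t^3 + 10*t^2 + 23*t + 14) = t^4 - 13*t^3 + 23*t^2 - 25*t - 62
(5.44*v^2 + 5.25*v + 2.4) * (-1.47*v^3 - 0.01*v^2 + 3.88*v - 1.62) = -7.9968*v^5 - 7.7719*v^4 + 17.5267*v^3 + 11.5332*v^2 + 0.806999999999999*v - 3.888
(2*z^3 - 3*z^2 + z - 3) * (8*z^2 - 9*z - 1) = 16*z^5 - 42*z^4 + 33*z^3 - 30*z^2 + 26*z + 3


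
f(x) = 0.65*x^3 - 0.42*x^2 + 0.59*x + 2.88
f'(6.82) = 85.56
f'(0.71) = 0.98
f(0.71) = 3.32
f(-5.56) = -125.11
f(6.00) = 131.70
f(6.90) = 200.49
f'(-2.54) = 15.30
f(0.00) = 2.88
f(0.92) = 3.57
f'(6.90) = 87.63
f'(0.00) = 0.59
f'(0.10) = 0.53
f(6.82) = 193.56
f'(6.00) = 65.75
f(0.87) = 3.50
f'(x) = 1.95*x^2 - 0.84*x + 0.59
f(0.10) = 2.94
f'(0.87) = 1.34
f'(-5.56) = 65.54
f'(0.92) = 1.47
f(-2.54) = -11.98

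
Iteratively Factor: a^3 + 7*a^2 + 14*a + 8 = (a + 1)*(a^2 + 6*a + 8) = (a + 1)*(a + 2)*(a + 4)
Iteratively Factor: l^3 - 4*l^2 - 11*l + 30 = (l - 5)*(l^2 + l - 6) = (l - 5)*(l + 3)*(l - 2)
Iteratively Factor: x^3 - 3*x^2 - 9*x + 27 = (x + 3)*(x^2 - 6*x + 9) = (x - 3)*(x + 3)*(x - 3)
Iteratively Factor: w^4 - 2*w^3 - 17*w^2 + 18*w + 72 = (w - 4)*(w^3 + 2*w^2 - 9*w - 18) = (w - 4)*(w + 3)*(w^2 - w - 6) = (w - 4)*(w - 3)*(w + 3)*(w + 2)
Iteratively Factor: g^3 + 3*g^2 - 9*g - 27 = (g + 3)*(g^2 - 9) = (g - 3)*(g + 3)*(g + 3)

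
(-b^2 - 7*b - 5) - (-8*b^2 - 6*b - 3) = 7*b^2 - b - 2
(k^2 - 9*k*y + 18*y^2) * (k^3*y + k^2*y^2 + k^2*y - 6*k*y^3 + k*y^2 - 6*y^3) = k^5*y - 8*k^4*y^2 + k^4*y + 3*k^3*y^3 - 8*k^3*y^2 + 72*k^2*y^4 + 3*k^2*y^3 - 108*k*y^5 + 72*k*y^4 - 108*y^5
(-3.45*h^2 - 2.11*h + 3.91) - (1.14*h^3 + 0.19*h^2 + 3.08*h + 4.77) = -1.14*h^3 - 3.64*h^2 - 5.19*h - 0.859999999999999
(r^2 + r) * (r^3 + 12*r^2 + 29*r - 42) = r^5 + 13*r^4 + 41*r^3 - 13*r^2 - 42*r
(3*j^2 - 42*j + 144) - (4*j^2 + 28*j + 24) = -j^2 - 70*j + 120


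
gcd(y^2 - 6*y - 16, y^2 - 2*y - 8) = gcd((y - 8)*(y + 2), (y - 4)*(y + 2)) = y + 2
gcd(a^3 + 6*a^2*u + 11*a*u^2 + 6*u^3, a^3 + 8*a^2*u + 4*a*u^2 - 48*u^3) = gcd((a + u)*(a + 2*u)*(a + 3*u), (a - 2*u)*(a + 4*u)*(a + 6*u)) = 1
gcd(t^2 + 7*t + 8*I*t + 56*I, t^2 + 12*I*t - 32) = t + 8*I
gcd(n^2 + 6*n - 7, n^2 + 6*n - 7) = n^2 + 6*n - 7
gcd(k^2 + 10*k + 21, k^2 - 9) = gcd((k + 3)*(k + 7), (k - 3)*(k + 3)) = k + 3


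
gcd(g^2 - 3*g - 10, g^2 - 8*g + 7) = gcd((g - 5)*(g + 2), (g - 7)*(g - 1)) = 1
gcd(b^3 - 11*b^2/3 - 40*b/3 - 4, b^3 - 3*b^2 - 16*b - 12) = b^2 - 4*b - 12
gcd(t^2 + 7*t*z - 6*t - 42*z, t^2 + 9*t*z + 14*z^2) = t + 7*z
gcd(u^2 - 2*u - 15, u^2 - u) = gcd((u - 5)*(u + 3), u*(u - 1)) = 1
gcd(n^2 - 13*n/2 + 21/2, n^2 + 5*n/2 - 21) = n - 7/2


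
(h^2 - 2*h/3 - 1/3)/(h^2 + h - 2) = (h + 1/3)/(h + 2)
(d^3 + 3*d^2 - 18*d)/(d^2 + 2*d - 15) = d*(d + 6)/(d + 5)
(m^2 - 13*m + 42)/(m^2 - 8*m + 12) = (m - 7)/(m - 2)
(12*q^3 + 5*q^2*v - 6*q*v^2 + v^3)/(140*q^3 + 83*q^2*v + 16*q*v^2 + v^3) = (12*q^3 + 5*q^2*v - 6*q*v^2 + v^3)/(140*q^3 + 83*q^2*v + 16*q*v^2 + v^3)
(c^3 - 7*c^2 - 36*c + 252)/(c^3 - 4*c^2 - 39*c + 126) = (c - 6)/(c - 3)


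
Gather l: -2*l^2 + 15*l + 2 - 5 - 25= -2*l^2 + 15*l - 28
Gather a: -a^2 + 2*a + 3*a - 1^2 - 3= -a^2 + 5*a - 4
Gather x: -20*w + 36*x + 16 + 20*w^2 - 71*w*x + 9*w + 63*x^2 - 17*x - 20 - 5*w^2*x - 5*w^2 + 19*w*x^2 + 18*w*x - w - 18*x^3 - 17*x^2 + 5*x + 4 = 15*w^2 - 12*w - 18*x^3 + x^2*(19*w + 46) + x*(-5*w^2 - 53*w + 24)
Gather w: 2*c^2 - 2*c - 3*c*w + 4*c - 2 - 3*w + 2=2*c^2 + 2*c + w*(-3*c - 3)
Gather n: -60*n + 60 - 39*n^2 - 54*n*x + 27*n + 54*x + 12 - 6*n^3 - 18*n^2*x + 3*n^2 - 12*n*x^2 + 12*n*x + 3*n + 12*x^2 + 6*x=-6*n^3 + n^2*(-18*x - 36) + n*(-12*x^2 - 42*x - 30) + 12*x^2 + 60*x + 72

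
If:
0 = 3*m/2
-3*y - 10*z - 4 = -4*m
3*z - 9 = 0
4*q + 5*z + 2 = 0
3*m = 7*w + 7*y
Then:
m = 0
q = -17/4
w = 34/3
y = -34/3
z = 3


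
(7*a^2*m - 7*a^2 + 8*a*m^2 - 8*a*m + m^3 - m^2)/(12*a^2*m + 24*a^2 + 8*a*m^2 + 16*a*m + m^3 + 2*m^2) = (7*a^2*m - 7*a^2 + 8*a*m^2 - 8*a*m + m^3 - m^2)/(12*a^2*m + 24*a^2 + 8*a*m^2 + 16*a*m + m^3 + 2*m^2)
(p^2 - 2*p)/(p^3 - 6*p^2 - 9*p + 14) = p*(p - 2)/(p^3 - 6*p^2 - 9*p + 14)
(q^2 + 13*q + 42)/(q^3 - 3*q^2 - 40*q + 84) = (q + 7)/(q^2 - 9*q + 14)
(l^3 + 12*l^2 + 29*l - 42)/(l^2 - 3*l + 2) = (l^2 + 13*l + 42)/(l - 2)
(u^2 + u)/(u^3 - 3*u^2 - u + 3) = u/(u^2 - 4*u + 3)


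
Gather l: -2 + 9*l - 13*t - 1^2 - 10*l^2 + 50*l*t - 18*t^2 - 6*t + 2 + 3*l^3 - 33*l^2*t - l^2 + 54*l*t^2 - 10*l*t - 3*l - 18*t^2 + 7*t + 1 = 3*l^3 + l^2*(-33*t - 11) + l*(54*t^2 + 40*t + 6) - 36*t^2 - 12*t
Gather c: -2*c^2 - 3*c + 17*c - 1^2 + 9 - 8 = -2*c^2 + 14*c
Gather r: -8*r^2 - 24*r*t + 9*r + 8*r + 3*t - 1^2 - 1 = -8*r^2 + r*(17 - 24*t) + 3*t - 2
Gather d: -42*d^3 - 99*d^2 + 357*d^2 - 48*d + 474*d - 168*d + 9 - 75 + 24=-42*d^3 + 258*d^2 + 258*d - 42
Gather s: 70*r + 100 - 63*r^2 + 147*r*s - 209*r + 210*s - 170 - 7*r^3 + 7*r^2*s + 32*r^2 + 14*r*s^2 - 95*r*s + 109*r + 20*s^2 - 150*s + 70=-7*r^3 - 31*r^2 - 30*r + s^2*(14*r + 20) + s*(7*r^2 + 52*r + 60)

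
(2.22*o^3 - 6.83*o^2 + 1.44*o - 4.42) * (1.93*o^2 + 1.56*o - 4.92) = 4.2846*o^5 - 9.7187*o^4 - 18.798*o^3 + 27.3194*o^2 - 13.98*o + 21.7464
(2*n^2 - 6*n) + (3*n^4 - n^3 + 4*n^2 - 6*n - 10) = 3*n^4 - n^3 + 6*n^2 - 12*n - 10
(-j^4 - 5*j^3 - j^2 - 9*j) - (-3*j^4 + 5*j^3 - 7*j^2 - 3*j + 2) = 2*j^4 - 10*j^3 + 6*j^2 - 6*j - 2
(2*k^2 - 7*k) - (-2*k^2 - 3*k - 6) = 4*k^2 - 4*k + 6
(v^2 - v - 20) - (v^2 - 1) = -v - 19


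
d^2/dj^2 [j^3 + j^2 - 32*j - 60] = 6*j + 2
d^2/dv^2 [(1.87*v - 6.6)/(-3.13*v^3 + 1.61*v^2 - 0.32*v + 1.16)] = (-109.921218*v^5 + 832.455426*v^4 - 538.09855*v^3 + 60.835368*v^2 + 144.332232*v - 24.688928)/(30.664297*v^9 - 47.319027*v^8 + 33.744843*v^7 - 47.941949*v^6 + 38.52348*v^5 - 16.486236*v^4 + 16.253744*v^3 - 6.8556*v^2 + 1.291776*v - 1.560896)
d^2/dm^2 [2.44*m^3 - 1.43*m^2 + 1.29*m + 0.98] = 14.64*m - 2.86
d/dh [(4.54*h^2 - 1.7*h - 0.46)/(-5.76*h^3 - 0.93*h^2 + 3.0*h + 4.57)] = (26.1504*h^4 - 19.584*h^3 + 4.0902*h^2 + 40.64*h - 6.389)/(33.1776*h^6 + 10.7136*h^5 - 33.6951*h^4 - 58.2264*h^3 + 0.499799999999999*h^2 + 27.42*h + 20.8849)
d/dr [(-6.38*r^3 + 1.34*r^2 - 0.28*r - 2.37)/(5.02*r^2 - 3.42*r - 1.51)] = (-32.0276*r^4 + 43.6392*r^3 + 25.7242*r^2 + 19.748*r - 7.6826)/(25.2004*r^4 - 34.3368*r^3 - 3.464*r^2 + 10.3284*r + 2.2801)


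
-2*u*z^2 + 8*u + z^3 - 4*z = (-2*u + z)*(z - 2)*(z + 2)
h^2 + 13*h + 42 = (h + 6)*(h + 7)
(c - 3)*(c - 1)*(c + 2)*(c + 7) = c^4 + 5*c^3 - 19*c^2 - 29*c + 42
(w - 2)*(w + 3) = w^2 + w - 6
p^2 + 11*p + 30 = (p + 5)*(p + 6)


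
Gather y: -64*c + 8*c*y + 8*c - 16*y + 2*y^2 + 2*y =-56*c + 2*y^2 + y*(8*c - 14)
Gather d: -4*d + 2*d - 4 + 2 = -2*d - 2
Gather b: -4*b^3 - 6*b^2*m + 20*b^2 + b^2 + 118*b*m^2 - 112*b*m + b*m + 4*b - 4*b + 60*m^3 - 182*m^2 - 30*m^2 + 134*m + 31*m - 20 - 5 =-4*b^3 + b^2*(21 - 6*m) + b*(118*m^2 - 111*m) + 60*m^3 - 212*m^2 + 165*m - 25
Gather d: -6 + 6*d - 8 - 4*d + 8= 2*d - 6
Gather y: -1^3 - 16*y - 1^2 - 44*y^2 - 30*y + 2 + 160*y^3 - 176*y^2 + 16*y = 160*y^3 - 220*y^2 - 30*y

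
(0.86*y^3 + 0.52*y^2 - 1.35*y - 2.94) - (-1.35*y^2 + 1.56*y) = 0.86*y^3 + 1.87*y^2 - 2.91*y - 2.94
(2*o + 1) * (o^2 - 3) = 2*o^3 + o^2 - 6*o - 3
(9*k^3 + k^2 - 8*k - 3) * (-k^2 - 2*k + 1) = -9*k^5 - 19*k^4 + 15*k^3 + 20*k^2 - 2*k - 3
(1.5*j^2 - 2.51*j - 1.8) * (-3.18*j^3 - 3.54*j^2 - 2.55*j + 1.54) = -4.77*j^5 + 2.6718*j^4 + 10.7844*j^3 + 15.0825*j^2 + 0.7246*j - 2.772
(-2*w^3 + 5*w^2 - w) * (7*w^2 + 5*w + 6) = -14*w^5 + 25*w^4 + 6*w^3 + 25*w^2 - 6*w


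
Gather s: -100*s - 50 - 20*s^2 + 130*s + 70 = -20*s^2 + 30*s + 20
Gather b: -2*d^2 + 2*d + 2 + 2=-2*d^2 + 2*d + 4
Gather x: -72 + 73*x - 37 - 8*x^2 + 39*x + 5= -8*x^2 + 112*x - 104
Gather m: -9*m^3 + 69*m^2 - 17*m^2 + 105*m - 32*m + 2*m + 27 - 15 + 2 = -9*m^3 + 52*m^2 + 75*m + 14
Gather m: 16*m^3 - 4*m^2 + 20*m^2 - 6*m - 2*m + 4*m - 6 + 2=16*m^3 + 16*m^2 - 4*m - 4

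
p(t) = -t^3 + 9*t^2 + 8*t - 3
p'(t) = -3*t^2 + 18*t + 8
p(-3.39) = 112.27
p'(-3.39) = -87.50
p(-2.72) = 61.95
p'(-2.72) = -63.16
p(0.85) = 9.69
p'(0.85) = 21.13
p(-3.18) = 94.73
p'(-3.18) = -79.58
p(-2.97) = 78.83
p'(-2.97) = -71.92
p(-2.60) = 54.62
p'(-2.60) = -59.08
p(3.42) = 89.63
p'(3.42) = 34.47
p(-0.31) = -4.59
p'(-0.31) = 2.13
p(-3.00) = 81.00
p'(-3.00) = -73.00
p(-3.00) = 81.00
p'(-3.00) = -73.00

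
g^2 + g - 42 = (g - 6)*(g + 7)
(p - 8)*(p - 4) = p^2 - 12*p + 32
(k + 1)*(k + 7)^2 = k^3 + 15*k^2 + 63*k + 49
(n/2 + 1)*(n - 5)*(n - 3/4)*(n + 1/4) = n^4/2 - 7*n^3/4 - 139*n^2/32 + 89*n/32 + 15/16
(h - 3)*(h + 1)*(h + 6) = h^3 + 4*h^2 - 15*h - 18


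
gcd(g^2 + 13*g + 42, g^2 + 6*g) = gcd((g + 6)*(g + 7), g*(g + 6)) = g + 6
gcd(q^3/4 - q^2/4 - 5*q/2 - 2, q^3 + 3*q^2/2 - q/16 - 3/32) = 1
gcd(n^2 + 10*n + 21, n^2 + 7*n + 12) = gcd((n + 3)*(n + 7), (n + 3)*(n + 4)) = n + 3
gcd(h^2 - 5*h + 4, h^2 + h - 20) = h - 4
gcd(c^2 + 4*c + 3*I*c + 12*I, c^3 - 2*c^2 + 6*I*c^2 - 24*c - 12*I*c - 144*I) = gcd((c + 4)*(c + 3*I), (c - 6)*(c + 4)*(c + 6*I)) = c + 4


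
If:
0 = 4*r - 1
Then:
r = 1/4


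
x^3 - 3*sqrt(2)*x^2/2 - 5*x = x*(x - 5*sqrt(2)/2)*(x + sqrt(2))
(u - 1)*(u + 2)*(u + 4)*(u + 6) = u^4 + 11*u^3 + 32*u^2 + 4*u - 48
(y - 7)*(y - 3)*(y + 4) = y^3 - 6*y^2 - 19*y + 84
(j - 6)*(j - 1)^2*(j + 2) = j^4 - 6*j^3 - 3*j^2 + 20*j - 12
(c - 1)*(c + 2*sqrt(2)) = c^2 - c + 2*sqrt(2)*c - 2*sqrt(2)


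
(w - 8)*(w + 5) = w^2 - 3*w - 40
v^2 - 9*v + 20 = (v - 5)*(v - 4)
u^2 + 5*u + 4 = (u + 1)*(u + 4)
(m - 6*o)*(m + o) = m^2 - 5*m*o - 6*o^2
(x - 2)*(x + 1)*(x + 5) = x^3 + 4*x^2 - 7*x - 10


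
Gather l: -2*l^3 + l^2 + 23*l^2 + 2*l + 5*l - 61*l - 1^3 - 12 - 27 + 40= -2*l^3 + 24*l^2 - 54*l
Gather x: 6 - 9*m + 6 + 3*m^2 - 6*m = 3*m^2 - 15*m + 12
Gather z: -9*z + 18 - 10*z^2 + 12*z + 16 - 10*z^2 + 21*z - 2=-20*z^2 + 24*z + 32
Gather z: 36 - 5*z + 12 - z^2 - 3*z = -z^2 - 8*z + 48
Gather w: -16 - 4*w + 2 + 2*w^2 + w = 2*w^2 - 3*w - 14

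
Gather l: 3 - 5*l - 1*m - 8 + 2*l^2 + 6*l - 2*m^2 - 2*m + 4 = 2*l^2 + l - 2*m^2 - 3*m - 1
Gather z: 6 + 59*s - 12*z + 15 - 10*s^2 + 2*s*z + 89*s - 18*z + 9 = -10*s^2 + 148*s + z*(2*s - 30) + 30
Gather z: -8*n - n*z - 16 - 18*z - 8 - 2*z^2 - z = -8*n - 2*z^2 + z*(-n - 19) - 24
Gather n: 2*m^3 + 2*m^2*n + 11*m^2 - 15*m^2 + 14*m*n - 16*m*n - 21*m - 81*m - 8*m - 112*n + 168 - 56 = 2*m^3 - 4*m^2 - 110*m + n*(2*m^2 - 2*m - 112) + 112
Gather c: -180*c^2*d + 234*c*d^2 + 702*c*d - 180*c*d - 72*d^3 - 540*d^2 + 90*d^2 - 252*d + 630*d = -180*c^2*d + c*(234*d^2 + 522*d) - 72*d^3 - 450*d^2 + 378*d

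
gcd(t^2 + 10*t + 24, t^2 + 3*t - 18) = t + 6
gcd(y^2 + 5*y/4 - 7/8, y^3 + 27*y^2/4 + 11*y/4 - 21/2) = y + 7/4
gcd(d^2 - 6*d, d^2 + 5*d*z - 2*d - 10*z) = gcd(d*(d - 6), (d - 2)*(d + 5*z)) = 1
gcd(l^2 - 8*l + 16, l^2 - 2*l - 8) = l - 4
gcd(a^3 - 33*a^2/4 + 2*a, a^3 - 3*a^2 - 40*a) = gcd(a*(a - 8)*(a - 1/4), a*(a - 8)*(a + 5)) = a^2 - 8*a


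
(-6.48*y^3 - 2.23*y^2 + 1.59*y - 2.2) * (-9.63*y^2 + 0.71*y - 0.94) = 62.4024*y^5 + 16.8741*y^4 - 10.8038*y^3 + 24.4111*y^2 - 3.0566*y + 2.068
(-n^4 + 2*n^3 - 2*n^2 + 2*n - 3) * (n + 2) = -n^5 + 2*n^3 - 2*n^2 + n - 6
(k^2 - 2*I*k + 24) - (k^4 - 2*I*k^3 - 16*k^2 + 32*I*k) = -k^4 + 2*I*k^3 + 17*k^2 - 34*I*k + 24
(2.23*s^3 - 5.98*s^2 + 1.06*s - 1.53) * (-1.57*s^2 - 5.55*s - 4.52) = -3.5011*s^5 - 2.9879*s^4 + 21.4452*s^3 + 23.5487*s^2 + 3.7003*s + 6.9156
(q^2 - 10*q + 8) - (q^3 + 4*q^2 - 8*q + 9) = -q^3 - 3*q^2 - 2*q - 1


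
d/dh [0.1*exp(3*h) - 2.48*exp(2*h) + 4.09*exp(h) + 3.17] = (0.3*exp(2*h) - 4.96*exp(h) + 4.09)*exp(h)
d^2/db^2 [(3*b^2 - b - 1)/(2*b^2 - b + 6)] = 2*(2*b^3 - 120*b^2 + 42*b + 113)/(8*b^6 - 12*b^5 + 78*b^4 - 73*b^3 + 234*b^2 - 108*b + 216)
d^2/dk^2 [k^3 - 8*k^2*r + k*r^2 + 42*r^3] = 6*k - 16*r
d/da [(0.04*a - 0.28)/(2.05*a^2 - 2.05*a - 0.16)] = (-0.082*a^2 + 1.148*a - 0.5804)/(4.2025*a^4 - 8.405*a^3 + 3.5465*a^2 + 0.656*a + 0.0256)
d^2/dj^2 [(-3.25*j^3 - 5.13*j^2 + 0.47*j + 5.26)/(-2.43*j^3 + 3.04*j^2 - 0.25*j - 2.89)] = (5.6843418860808e-14*j^7 + 108.601074*j^6 - 28.498068*j^5 - 644.469534*j^4 + 174.530634*j^3 + 13.27995*j^2 + 383.71257*j - 6.71031600000001)/(14.348907*j^9 - 53.852688*j^8 + 71.799939*j^7 + 12.020219*j^6 - 120.707223*j^5 + 90.088722*j^4 + 47.724034*j^3 - 75.629277*j^2 + 6.264075*j + 24.137569)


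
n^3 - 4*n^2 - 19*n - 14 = (n - 7)*(n + 1)*(n + 2)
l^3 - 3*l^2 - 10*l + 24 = (l - 4)*(l - 2)*(l + 3)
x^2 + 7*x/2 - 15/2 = (x - 3/2)*(x + 5)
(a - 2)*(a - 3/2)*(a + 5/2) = a^3 - a^2 - 23*a/4 + 15/2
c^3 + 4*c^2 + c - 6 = (c - 1)*(c + 2)*(c + 3)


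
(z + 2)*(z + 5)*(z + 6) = z^3 + 13*z^2 + 52*z + 60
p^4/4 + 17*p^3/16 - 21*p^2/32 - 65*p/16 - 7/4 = (p/4 + 1)*(p - 2)*(p + 1/2)*(p + 7/4)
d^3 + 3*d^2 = d^2*(d + 3)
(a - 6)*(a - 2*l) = a^2 - 2*a*l - 6*a + 12*l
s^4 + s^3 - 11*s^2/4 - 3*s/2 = s*(s - 3/2)*(s + 1/2)*(s + 2)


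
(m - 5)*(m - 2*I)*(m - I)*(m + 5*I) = m^4 - 5*m^3 + 2*I*m^3 + 13*m^2 - 10*I*m^2 - 65*m - 10*I*m + 50*I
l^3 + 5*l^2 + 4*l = l*(l + 1)*(l + 4)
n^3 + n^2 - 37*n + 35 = (n - 5)*(n - 1)*(n + 7)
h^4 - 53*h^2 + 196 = (h - 7)*(h - 2)*(h + 2)*(h + 7)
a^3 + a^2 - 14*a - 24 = (a - 4)*(a + 2)*(a + 3)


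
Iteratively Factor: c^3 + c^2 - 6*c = (c)*(c^2 + c - 6) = c*(c + 3)*(c - 2)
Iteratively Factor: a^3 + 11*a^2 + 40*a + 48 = (a + 4)*(a^2 + 7*a + 12) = (a + 4)^2*(a + 3)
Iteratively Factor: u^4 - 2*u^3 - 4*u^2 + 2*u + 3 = (u + 1)*(u^3 - 3*u^2 - u + 3) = (u - 1)*(u + 1)*(u^2 - 2*u - 3) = (u - 3)*(u - 1)*(u + 1)*(u + 1)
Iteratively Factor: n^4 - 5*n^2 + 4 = (n - 2)*(n^3 + 2*n^2 - n - 2) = (n - 2)*(n - 1)*(n^2 + 3*n + 2) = (n - 2)*(n - 1)*(n + 1)*(n + 2)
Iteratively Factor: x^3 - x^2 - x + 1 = (x + 1)*(x^2 - 2*x + 1) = (x - 1)*(x + 1)*(x - 1)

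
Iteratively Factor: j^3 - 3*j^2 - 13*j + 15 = (j - 1)*(j^2 - 2*j - 15) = (j - 1)*(j + 3)*(j - 5)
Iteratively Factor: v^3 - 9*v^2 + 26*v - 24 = (v - 4)*(v^2 - 5*v + 6) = (v - 4)*(v - 2)*(v - 3)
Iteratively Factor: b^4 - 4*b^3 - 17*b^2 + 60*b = (b)*(b^3 - 4*b^2 - 17*b + 60) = b*(b - 5)*(b^2 + b - 12) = b*(b - 5)*(b - 3)*(b + 4)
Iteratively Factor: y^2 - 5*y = (y)*(y - 5)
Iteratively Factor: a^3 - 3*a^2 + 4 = (a - 2)*(a^2 - a - 2) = (a - 2)*(a + 1)*(a - 2)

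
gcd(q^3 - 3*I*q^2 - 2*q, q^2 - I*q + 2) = q - 2*I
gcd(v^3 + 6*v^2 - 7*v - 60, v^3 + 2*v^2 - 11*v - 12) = v^2 + v - 12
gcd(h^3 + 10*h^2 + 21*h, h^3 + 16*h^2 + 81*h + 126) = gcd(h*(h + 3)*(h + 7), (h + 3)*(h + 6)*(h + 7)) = h^2 + 10*h + 21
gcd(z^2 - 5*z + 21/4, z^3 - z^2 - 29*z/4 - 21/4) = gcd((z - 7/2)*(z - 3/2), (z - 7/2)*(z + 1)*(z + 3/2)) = z - 7/2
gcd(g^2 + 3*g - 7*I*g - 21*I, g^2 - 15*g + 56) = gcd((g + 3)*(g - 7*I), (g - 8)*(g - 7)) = 1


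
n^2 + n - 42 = (n - 6)*(n + 7)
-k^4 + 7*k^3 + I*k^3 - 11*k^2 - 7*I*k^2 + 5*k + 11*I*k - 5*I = (k - 5)*(k - I)*(-I*k + I)^2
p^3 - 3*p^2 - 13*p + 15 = (p - 5)*(p - 1)*(p + 3)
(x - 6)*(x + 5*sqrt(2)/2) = x^2 - 6*x + 5*sqrt(2)*x/2 - 15*sqrt(2)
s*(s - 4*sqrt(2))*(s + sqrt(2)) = s^3 - 3*sqrt(2)*s^2 - 8*s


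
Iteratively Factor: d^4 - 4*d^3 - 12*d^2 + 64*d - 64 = (d - 2)*(d^3 - 2*d^2 - 16*d + 32) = (d - 2)^2*(d^2 - 16) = (d - 4)*(d - 2)^2*(d + 4)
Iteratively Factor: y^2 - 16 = (y + 4)*(y - 4)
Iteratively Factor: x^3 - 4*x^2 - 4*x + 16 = (x - 4)*(x^2 - 4) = (x - 4)*(x - 2)*(x + 2)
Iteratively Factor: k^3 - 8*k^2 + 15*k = (k - 5)*(k^2 - 3*k) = k*(k - 5)*(k - 3)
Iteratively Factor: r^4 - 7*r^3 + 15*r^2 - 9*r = (r - 3)*(r^3 - 4*r^2 + 3*r) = (r - 3)*(r - 1)*(r^2 - 3*r) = (r - 3)^2*(r - 1)*(r)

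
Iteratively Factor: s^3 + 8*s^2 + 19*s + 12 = (s + 3)*(s^2 + 5*s + 4) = (s + 3)*(s + 4)*(s + 1)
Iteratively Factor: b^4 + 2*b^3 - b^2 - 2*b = (b)*(b^3 + 2*b^2 - b - 2) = b*(b + 2)*(b^2 - 1) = b*(b - 1)*(b + 2)*(b + 1)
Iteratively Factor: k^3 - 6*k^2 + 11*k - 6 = (k - 1)*(k^2 - 5*k + 6) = (k - 3)*(k - 1)*(k - 2)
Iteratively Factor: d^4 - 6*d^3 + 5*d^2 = (d)*(d^3 - 6*d^2 + 5*d) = d^2*(d^2 - 6*d + 5) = d^2*(d - 5)*(d - 1)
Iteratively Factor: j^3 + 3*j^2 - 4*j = (j - 1)*(j^2 + 4*j) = j*(j - 1)*(j + 4)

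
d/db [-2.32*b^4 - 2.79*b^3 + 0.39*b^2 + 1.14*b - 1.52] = -9.28*b^3 - 8.37*b^2 + 0.78*b + 1.14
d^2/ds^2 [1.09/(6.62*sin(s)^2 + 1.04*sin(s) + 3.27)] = (-191.074384*sin(s)^4 - 22.513296*sin(s)^3 + 379.815296*sin(s)^2 + 48.733464*sin(s) - 44.833444)/(6.62*sin(s)^2 + 1.04*sin(s) + 3.27)^3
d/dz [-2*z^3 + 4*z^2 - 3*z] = -6*z^2 + 8*z - 3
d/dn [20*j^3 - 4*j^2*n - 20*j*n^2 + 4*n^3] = -4*j^2 - 40*j*n + 12*n^2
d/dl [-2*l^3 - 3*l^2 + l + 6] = -6*l^2 - 6*l + 1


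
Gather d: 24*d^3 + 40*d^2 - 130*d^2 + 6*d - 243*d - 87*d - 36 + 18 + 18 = 24*d^3 - 90*d^2 - 324*d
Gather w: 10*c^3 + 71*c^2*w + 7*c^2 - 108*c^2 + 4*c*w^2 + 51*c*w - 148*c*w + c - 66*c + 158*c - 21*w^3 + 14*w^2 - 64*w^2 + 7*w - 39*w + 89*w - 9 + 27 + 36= 10*c^3 - 101*c^2 + 93*c - 21*w^3 + w^2*(4*c - 50) + w*(71*c^2 - 97*c + 57) + 54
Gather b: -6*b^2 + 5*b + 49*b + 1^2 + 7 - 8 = -6*b^2 + 54*b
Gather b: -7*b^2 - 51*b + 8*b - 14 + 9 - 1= -7*b^2 - 43*b - 6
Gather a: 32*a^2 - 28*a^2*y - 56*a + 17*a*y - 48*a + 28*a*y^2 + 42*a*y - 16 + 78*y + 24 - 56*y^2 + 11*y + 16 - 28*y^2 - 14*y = a^2*(32 - 28*y) + a*(28*y^2 + 59*y - 104) - 84*y^2 + 75*y + 24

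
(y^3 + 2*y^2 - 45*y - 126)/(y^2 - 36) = (y^2 - 4*y - 21)/(y - 6)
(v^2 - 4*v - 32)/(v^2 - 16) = (v - 8)/(v - 4)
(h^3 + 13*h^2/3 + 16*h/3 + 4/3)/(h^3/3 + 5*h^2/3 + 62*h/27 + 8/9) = 9*(3*h^3 + 13*h^2 + 16*h + 4)/(9*h^3 + 45*h^2 + 62*h + 24)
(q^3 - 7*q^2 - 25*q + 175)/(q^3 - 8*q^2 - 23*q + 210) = (q - 5)/(q - 6)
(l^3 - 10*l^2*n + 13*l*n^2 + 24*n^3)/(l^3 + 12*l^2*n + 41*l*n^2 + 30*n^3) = (l^2 - 11*l*n + 24*n^2)/(l^2 + 11*l*n + 30*n^2)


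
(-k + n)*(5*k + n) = -5*k^2 + 4*k*n + n^2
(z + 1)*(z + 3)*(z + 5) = z^3 + 9*z^2 + 23*z + 15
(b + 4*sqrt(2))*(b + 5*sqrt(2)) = b^2 + 9*sqrt(2)*b + 40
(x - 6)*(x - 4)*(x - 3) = x^3 - 13*x^2 + 54*x - 72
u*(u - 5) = u^2 - 5*u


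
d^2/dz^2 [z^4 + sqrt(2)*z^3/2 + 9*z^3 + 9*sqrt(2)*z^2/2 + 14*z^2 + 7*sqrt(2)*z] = 12*z^2 + 3*sqrt(2)*z + 54*z + 9*sqrt(2) + 28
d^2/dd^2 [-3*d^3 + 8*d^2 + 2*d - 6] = 16 - 18*d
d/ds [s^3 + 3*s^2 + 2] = 3*s*(s + 2)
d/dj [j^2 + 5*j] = 2*j + 5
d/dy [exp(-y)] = -exp(-y)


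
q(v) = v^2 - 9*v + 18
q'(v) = 2*v - 9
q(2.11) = 3.46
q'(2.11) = -4.78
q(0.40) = 14.56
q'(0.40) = -8.20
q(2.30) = 2.59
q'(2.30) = -4.40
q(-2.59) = 48.02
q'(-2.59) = -14.18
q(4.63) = -2.23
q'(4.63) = 0.26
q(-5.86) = 105.08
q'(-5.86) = -20.72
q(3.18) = -0.51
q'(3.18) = -2.64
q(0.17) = 16.50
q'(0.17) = -8.66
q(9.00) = 18.00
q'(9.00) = 9.00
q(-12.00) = 270.00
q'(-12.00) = -33.00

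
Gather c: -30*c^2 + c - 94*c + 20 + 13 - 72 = -30*c^2 - 93*c - 39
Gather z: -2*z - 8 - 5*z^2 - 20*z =-5*z^2 - 22*z - 8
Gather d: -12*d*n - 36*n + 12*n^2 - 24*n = -12*d*n + 12*n^2 - 60*n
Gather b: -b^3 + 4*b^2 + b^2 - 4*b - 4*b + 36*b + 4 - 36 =-b^3 + 5*b^2 + 28*b - 32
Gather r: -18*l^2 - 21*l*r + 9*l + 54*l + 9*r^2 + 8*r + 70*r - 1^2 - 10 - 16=-18*l^2 + 63*l + 9*r^2 + r*(78 - 21*l) - 27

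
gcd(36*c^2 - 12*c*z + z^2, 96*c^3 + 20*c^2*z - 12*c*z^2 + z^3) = -6*c + z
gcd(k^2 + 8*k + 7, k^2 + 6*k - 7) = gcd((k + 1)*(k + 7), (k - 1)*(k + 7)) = k + 7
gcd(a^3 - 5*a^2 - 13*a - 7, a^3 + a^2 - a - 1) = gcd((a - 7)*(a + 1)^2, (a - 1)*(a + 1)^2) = a^2 + 2*a + 1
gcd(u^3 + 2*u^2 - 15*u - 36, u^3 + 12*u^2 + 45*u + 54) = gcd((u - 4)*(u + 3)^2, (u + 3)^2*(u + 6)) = u^2 + 6*u + 9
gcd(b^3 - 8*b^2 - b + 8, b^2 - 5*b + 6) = 1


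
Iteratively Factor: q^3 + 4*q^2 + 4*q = (q + 2)*(q^2 + 2*q) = (q + 2)^2*(q)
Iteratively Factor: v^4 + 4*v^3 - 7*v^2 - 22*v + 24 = (v - 2)*(v^3 + 6*v^2 + 5*v - 12) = (v - 2)*(v + 4)*(v^2 + 2*v - 3) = (v - 2)*(v - 1)*(v + 4)*(v + 3)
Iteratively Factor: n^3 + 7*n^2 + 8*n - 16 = (n + 4)*(n^2 + 3*n - 4) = (n + 4)^2*(n - 1)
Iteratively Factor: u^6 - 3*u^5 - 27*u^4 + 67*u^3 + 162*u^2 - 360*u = (u + 3)*(u^5 - 6*u^4 - 9*u^3 + 94*u^2 - 120*u) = (u - 5)*(u + 3)*(u^4 - u^3 - 14*u^2 + 24*u) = u*(u - 5)*(u + 3)*(u^3 - u^2 - 14*u + 24) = u*(u - 5)*(u + 3)*(u + 4)*(u^2 - 5*u + 6) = u*(u - 5)*(u - 2)*(u + 3)*(u + 4)*(u - 3)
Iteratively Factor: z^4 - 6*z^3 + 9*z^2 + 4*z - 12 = (z - 2)*(z^3 - 4*z^2 + z + 6) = (z - 2)^2*(z^2 - 2*z - 3) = (z - 2)^2*(z + 1)*(z - 3)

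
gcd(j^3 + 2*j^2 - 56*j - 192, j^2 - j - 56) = j - 8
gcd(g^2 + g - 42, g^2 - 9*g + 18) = g - 6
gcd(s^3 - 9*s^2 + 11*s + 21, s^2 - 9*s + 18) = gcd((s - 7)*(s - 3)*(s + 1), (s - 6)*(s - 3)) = s - 3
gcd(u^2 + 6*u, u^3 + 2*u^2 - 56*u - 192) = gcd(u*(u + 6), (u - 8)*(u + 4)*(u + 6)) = u + 6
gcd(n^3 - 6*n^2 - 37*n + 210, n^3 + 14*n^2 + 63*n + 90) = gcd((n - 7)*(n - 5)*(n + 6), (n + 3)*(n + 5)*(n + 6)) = n + 6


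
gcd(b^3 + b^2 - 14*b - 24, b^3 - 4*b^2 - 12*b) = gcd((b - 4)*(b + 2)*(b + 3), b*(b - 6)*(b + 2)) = b + 2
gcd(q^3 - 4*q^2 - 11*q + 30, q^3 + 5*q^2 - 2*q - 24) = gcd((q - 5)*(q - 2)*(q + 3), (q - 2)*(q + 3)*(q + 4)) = q^2 + q - 6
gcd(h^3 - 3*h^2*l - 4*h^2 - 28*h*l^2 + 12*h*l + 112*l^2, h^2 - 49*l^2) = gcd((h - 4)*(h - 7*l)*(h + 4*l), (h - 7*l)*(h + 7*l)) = h - 7*l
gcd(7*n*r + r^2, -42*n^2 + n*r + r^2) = 7*n + r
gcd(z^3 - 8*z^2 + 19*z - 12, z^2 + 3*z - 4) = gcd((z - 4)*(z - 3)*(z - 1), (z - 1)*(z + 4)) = z - 1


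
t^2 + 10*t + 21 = (t + 3)*(t + 7)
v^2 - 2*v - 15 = (v - 5)*(v + 3)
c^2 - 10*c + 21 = (c - 7)*(c - 3)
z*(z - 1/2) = z^2 - z/2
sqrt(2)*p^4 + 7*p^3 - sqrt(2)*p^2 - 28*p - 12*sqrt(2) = (p - 2)*(p + 2)*(p + 3*sqrt(2))*(sqrt(2)*p + 1)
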